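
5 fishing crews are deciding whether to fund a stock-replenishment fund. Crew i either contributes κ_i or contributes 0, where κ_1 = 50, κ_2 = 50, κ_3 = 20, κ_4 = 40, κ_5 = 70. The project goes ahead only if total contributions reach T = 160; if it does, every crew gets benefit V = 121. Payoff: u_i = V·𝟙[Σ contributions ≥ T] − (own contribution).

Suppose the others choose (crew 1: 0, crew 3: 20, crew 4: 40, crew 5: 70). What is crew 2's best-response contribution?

50

Others' total = 130. Contributing 50 brings total to 180 ≥ 160: gain V − κ_2 = 71.
Best response: 50.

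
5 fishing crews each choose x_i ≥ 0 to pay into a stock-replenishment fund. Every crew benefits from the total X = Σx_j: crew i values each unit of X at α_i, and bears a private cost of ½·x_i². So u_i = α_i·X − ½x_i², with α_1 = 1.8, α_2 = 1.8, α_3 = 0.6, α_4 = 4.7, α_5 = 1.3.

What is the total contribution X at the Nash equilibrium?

Crew i's FOC: ∂u_i/∂x_i = α_i − x_i = 0, so x_i* = α_i.
NE contributions = (1.8, 1.8, 0.6, 4.7, 1.3); X = 10.2.

10.2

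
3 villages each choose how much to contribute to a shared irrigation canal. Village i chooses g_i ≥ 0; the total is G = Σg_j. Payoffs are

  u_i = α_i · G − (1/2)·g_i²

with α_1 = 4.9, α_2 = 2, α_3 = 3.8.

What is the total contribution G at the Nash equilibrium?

10.7

Village i's FOC: ∂u_i/∂g_i = α_i − g_i = 0, so g_i* = α_i.
NE contributions = (4.9, 2, 3.8); G = 10.7.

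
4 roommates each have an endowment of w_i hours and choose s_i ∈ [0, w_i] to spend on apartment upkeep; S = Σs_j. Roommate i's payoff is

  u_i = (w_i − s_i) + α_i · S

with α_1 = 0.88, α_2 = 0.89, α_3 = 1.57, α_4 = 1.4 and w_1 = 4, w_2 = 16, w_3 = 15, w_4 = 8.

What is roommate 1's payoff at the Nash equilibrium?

24.24

∂u_i/∂s_i = α_i − 1, so roommate i contributes w_i if α_i > 1, else 0.
α_i > 1 for i ∈ {3, 4}; NE contributions (0, 0, 15, 8), S = 23.
u_1 = (4 − 0) + 0.88·23 = 24.24.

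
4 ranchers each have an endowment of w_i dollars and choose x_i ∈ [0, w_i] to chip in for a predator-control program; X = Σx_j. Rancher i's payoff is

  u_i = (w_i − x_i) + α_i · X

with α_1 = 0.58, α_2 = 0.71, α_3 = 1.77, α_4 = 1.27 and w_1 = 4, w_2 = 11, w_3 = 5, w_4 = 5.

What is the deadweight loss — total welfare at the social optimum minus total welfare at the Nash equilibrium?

49.95

∂u_i/∂x_i = α_i − 1, so rancher i contributes w_i if α_i > 1, else 0.
α_i > 1 for i ∈ {3, 4}; NE contributions (0, 0, 5, 5), X = 10.
W^NE = Σw_i − X^NE + (Σα_i)·X^NE = 25 + 3.33·10 = 58.3.
Planner: ∂(Σu_j)/∂x_i = Σα_j − 1 = 3.33 > 0, so everyone contributes w_i; X^SO = 25, W^SO = 25 + 3.33·25 = 108.25.
Deadweight loss = 49.95.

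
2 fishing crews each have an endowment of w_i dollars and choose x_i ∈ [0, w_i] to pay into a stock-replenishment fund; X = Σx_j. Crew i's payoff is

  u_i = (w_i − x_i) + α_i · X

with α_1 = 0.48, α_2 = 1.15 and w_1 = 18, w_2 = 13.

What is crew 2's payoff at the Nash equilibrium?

14.95

∂u_i/∂x_i = α_i − 1, so crew i contributes w_i if α_i > 1, else 0.
α_i > 1 for i ∈ {2}; NE contributions (0, 13), X = 13.
u_2 = (13 − 13) + 1.15·13 = 14.95.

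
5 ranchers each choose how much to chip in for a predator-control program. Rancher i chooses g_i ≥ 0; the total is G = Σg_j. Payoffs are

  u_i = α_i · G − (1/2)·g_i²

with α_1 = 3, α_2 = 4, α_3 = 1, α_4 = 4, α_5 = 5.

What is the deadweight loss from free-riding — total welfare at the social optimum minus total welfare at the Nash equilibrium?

467

Rancher i's FOC: ∂u_i/∂g_i = α_i − g_i = 0, so g_i* = α_i.
NE contributions = (3, 4, 1, 4, 5); G = 17.
W^NE = (Σα)·G − ½Σα_i² = 17² − ½·67 = 255.5.
Planner sets g_i = Σα_j = 17 for every i, so G^SO = 5·17 = 85.
W^SO = (Σα)·G^SO − ½·5·(Σα)² = (5/2)·17² = 722.5.
Deadweight loss = W^SO − W^NE = 467.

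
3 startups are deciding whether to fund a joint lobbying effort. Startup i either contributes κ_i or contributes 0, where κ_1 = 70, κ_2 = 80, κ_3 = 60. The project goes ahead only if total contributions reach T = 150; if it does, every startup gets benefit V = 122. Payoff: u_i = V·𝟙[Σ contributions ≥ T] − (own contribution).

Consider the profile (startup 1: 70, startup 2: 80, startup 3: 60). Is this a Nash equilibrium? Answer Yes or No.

No

Total = 210 ≥ 150: provided.
Startup 1 (pledges 70, payoff 52): dropping to 0 → total 140, payoff 0. No gain.
Startup 2 (pledges 80, payoff 42): dropping to 0 → total 130, payoff 0. No gain.
Startup 3 (pledges 60, payoff 62): dropping to 0 → total 150, payoff 122. Profitable deviation.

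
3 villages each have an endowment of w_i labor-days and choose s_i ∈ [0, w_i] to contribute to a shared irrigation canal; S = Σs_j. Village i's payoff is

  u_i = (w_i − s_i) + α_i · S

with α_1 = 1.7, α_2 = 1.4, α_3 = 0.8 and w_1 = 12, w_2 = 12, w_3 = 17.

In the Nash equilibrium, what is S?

24

∂u_i/∂s_i = α_i − 1, so village i contributes w_i if α_i > 1, else 0.
α_i > 1 for i ∈ {1, 2}; NE contributions (12, 12, 0), S = 24.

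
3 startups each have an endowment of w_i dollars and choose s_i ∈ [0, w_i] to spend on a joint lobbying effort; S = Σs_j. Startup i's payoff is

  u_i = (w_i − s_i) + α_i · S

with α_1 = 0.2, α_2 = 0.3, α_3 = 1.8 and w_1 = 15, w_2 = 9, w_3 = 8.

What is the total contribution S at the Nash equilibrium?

8

∂u_i/∂s_i = α_i − 1, so startup i contributes w_i if α_i > 1, else 0.
α_i > 1 for i ∈ {3}; NE contributions (0, 0, 8), S = 8.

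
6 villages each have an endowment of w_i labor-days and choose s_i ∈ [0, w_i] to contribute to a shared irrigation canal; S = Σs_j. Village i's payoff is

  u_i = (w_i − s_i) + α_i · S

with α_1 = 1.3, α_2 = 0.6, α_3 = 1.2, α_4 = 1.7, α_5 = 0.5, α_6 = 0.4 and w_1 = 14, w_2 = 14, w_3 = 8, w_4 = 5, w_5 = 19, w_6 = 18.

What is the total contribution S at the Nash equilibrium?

∂u_i/∂s_i = α_i − 1, so village i contributes w_i if α_i > 1, else 0.
α_i > 1 for i ∈ {1, 3, 4}; NE contributions (14, 0, 8, 5, 0, 0), S = 27.

27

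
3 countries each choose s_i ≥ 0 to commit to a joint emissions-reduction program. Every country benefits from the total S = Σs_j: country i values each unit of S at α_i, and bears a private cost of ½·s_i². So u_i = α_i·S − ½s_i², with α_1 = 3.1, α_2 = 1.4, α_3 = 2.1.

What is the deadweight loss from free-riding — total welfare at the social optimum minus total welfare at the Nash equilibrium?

Country i's FOC: ∂u_i/∂s_i = α_i − s_i = 0, so s_i* = α_i.
NE contributions = (3.1, 1.4, 2.1); S = 6.6.
W^NE = (Σα)·S − ½Σα_i² = 6.6² − ½·15.98 = 35.57.
Planner sets s_i = Σα_j = 6.6 for every i, so S^SO = 3·6.6 = 19.8.
W^SO = (Σα)·S^SO − ½·3·(Σα)² = (3/2)·6.6² = 65.34.
Deadweight loss = W^SO − W^NE = 29.77.

29.77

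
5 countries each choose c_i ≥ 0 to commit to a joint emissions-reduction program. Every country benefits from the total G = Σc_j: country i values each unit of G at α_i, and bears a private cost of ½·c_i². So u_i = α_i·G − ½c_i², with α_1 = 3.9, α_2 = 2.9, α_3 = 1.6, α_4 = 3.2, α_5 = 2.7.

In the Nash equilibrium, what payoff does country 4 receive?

Country i's FOC: ∂u_i/∂c_i = α_i − c_i = 0, so c_i* = α_i.
NE contributions = (3.9, 2.9, 1.6, 3.2, 2.7); G = 14.3.
u_4 = α_4·G − ½·(c_4)² = 3.2·14.3 − ½·3.2² = 40.64.

40.64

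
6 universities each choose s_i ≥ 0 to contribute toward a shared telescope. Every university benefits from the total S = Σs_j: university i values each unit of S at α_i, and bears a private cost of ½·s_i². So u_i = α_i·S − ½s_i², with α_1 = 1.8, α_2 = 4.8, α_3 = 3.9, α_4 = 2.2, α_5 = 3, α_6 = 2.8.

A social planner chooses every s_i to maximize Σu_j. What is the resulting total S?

111

Planner FOC: ∂(Σu_j)/∂s_i = (Σα_j) − s_i = 0, so s_i^SO = Σα_j = 18.5 for every i; S^SO = 111.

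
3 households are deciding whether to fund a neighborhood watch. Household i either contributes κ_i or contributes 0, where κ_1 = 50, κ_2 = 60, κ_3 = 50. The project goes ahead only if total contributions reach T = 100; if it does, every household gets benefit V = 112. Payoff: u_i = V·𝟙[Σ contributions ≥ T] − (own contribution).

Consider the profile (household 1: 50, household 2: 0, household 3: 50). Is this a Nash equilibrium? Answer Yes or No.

Total = 100 ≥ 100: provided.
Household 1 (pledges 50, payoff 62): dropping to 0 → total 50, payoff 0. No gain.
Household 2 (pledges 0, payoff 112): pledging 60 → total 160, payoff 52. No gain.
Household 3 (pledges 50, payoff 62): dropping to 0 → total 50, payoff 0. No gain.

Yes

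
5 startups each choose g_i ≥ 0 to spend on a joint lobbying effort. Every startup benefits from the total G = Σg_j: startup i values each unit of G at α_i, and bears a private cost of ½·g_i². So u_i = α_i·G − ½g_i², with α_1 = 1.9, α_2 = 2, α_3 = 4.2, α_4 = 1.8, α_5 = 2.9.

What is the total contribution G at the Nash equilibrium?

12.8

Startup i's FOC: ∂u_i/∂g_i = α_i − g_i = 0, so g_i* = α_i.
NE contributions = (1.9, 2, 4.2, 1.8, 2.9); G = 12.8.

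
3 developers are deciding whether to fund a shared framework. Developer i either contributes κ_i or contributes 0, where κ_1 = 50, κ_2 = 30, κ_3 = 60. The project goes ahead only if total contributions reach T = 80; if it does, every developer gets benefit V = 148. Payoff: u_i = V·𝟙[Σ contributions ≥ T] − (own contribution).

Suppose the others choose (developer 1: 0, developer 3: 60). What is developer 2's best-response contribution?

30

Others' total = 60. Contributing 30 brings total to 90 ≥ 80: gain V − κ_2 = 118.
Best response: 30.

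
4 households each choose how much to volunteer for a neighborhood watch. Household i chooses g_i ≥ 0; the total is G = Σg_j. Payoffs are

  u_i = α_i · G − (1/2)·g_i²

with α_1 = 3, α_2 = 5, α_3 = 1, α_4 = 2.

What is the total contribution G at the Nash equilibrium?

11

Household i's FOC: ∂u_i/∂g_i = α_i − g_i = 0, so g_i* = α_i.
NE contributions = (3, 5, 1, 2); G = 11.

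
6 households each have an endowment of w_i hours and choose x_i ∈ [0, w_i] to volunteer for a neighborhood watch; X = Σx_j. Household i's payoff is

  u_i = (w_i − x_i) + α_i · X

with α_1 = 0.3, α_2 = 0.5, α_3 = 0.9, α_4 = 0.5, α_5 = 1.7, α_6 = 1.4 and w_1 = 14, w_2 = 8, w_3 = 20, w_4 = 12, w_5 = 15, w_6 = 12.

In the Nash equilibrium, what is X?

∂u_i/∂x_i = α_i − 1, so household i contributes w_i if α_i > 1, else 0.
α_i > 1 for i ∈ {5, 6}; NE contributions (0, 0, 0, 0, 15, 12), X = 27.

27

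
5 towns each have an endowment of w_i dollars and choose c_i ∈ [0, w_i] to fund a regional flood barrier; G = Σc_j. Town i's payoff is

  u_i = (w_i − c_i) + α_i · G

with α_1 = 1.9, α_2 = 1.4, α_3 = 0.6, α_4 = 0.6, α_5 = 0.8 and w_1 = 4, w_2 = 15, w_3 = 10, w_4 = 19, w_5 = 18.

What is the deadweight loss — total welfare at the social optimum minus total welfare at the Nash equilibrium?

202.1

∂u_i/∂c_i = α_i − 1, so town i contributes w_i if α_i > 1, else 0.
α_i > 1 for i ∈ {1, 2}; NE contributions (4, 15, 0, 0, 0), G = 19.
W^NE = Σw_i − G^NE + (Σα_i)·G^NE = 66 + 4.3·19 = 147.7.
Planner: ∂(Σu_j)/∂c_i = Σα_j − 1 = 4.3 > 0, so everyone contributes w_i; G^SO = 66, W^SO = 66 + 4.3·66 = 349.8.
Deadweight loss = 202.1.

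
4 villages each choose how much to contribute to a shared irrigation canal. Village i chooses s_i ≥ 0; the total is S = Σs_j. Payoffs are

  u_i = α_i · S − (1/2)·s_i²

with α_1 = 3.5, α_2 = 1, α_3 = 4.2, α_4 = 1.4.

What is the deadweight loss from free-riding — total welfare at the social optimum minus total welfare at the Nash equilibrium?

118.435

Village i's FOC: ∂u_i/∂s_i = α_i − s_i = 0, so s_i* = α_i.
NE contributions = (3.5, 1, 4.2, 1.4); S = 10.1.
W^NE = (Σα)·S − ½Σα_i² = 10.1² − ½·32.85 = 85.585.
Planner sets s_i = Σα_j = 10.1 for every i, so S^SO = 4·10.1 = 40.4.
W^SO = (Σα)·S^SO − ½·4·(Σα)² = (4/2)·10.1² = 204.02.
Deadweight loss = W^SO − W^NE = 118.435.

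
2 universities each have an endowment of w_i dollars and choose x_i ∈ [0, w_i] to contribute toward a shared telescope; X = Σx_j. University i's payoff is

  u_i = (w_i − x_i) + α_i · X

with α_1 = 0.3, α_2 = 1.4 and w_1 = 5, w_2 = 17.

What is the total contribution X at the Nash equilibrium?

17

∂u_i/∂x_i = α_i − 1, so university i contributes w_i if α_i > 1, else 0.
α_i > 1 for i ∈ {2}; NE contributions (0, 17), X = 17.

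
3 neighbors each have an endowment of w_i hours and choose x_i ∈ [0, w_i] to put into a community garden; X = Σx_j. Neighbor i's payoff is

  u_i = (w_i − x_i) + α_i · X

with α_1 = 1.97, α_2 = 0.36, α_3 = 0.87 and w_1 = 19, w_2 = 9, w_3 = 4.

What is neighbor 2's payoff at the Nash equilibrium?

15.84

∂u_i/∂x_i = α_i − 1, so neighbor i contributes w_i if α_i > 1, else 0.
α_i > 1 for i ∈ {1}; NE contributions (19, 0, 0), X = 19.
u_2 = (9 − 0) + 0.36·19 = 15.84.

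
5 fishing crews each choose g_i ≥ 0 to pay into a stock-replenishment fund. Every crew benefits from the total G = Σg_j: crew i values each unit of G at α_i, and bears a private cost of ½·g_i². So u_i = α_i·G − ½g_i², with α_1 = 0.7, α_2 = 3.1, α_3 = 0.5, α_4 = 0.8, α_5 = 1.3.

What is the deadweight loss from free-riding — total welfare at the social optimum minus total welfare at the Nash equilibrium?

67.78

Crew i's FOC: ∂u_i/∂g_i = α_i − g_i = 0, so g_i* = α_i.
NE contributions = (0.7, 3.1, 0.5, 0.8, 1.3); G = 6.4.
W^NE = (Σα)·G − ½Σα_i² = 6.4² − ½·12.68 = 34.62.
Planner sets g_i = Σα_j = 6.4 for every i, so G^SO = 5·6.4 = 32.
W^SO = (Σα)·G^SO − ½·5·(Σα)² = (5/2)·6.4² = 102.4.
Deadweight loss = W^SO − W^NE = 67.78.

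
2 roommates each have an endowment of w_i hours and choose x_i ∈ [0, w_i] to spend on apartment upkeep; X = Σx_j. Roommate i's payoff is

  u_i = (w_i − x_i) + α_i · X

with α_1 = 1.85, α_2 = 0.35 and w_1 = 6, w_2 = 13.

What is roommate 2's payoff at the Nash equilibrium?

15.1

∂u_i/∂x_i = α_i − 1, so roommate i contributes w_i if α_i > 1, else 0.
α_i > 1 for i ∈ {1}; NE contributions (6, 0), X = 6.
u_2 = (13 − 0) + 0.35·6 = 15.1.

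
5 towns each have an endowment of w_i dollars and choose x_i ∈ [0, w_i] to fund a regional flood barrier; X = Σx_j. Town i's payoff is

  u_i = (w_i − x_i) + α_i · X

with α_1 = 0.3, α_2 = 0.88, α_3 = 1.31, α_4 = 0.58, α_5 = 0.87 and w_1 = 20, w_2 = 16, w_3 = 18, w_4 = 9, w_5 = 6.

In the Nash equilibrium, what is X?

∂u_i/∂x_i = α_i − 1, so town i contributes w_i if α_i > 1, else 0.
α_i > 1 for i ∈ {3}; NE contributions (0, 0, 18, 0, 0), X = 18.

18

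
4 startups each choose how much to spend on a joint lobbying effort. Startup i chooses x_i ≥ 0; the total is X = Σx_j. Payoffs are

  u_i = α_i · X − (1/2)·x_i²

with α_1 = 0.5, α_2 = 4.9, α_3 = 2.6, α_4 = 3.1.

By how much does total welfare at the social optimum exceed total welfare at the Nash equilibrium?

143.525

Startup i's FOC: ∂u_i/∂x_i = α_i − x_i = 0, so x_i* = α_i.
NE contributions = (0.5, 4.9, 2.6, 3.1); X = 11.1.
W^NE = (Σα)·X − ½Σα_i² = 11.1² − ½·40.63 = 102.895.
Planner sets x_i = Σα_j = 11.1 for every i, so X^SO = 4·11.1 = 44.4.
W^SO = (Σα)·X^SO − ½·4·(Σα)² = (4/2)·11.1² = 246.42.
Deadweight loss = W^SO − W^NE = 143.525.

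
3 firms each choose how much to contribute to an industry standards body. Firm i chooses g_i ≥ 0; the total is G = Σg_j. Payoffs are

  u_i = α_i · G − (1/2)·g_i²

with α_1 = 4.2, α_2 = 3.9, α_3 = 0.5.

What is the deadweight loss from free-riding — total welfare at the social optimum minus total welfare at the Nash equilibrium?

Firm i's FOC: ∂u_i/∂g_i = α_i − g_i = 0, so g_i* = α_i.
NE contributions = (4.2, 3.9, 0.5); G = 8.6.
W^NE = (Σα)·G − ½Σα_i² = 8.6² − ½·33.1 = 57.41.
Planner sets g_i = Σα_j = 8.6 for every i, so G^SO = 3·8.6 = 25.8.
W^SO = (Σα)·G^SO − ½·3·(Σα)² = (3/2)·8.6² = 110.94.
Deadweight loss = W^SO − W^NE = 53.53.

53.53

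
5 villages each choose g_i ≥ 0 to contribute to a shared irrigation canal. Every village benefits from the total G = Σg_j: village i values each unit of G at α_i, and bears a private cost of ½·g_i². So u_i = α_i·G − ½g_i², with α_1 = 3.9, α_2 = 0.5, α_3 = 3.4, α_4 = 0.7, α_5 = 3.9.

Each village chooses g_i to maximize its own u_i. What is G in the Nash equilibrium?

12.4

Village i's FOC: ∂u_i/∂g_i = α_i − g_i = 0, so g_i* = α_i.
NE contributions = (3.9, 0.5, 3.4, 0.7, 3.9); G = 12.4.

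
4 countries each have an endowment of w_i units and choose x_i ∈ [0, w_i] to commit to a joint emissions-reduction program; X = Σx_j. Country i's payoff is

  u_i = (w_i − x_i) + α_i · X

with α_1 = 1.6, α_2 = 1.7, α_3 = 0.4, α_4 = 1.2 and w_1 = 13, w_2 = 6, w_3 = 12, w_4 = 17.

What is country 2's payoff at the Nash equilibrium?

∂u_i/∂x_i = α_i − 1, so country i contributes w_i if α_i > 1, else 0.
α_i > 1 for i ∈ {1, 2, 4}; NE contributions (13, 6, 0, 17), X = 36.
u_2 = (6 − 6) + 1.7·36 = 61.2.

61.2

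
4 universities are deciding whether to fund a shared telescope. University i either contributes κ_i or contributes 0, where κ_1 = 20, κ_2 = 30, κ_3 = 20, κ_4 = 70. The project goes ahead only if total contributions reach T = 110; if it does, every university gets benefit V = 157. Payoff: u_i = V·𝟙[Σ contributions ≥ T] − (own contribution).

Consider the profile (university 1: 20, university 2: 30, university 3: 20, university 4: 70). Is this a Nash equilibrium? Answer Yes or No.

No

Total = 140 ≥ 110: provided.
University 1 (pledges 20, payoff 137): dropping to 0 → total 120, payoff 157. Profitable deviation.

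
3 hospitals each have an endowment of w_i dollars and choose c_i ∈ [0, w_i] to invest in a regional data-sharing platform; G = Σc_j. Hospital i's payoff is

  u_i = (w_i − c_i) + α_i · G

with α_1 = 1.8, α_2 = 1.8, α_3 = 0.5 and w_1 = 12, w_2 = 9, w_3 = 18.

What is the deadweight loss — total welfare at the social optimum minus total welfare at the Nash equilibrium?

55.8

∂u_i/∂c_i = α_i − 1, so hospital i contributes w_i if α_i > 1, else 0.
α_i > 1 for i ∈ {1, 2}; NE contributions (12, 9, 0), G = 21.
W^NE = Σw_i − G^NE + (Σα_i)·G^NE = 39 + 3.1·21 = 104.1.
Planner: ∂(Σu_j)/∂c_i = Σα_j − 1 = 3.1 > 0, so everyone contributes w_i; G^SO = 39, W^SO = 39 + 3.1·39 = 159.9.
Deadweight loss = 55.8.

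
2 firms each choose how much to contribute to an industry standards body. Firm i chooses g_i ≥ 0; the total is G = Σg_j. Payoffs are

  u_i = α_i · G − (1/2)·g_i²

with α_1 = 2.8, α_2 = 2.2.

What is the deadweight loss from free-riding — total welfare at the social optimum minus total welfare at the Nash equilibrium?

Firm i's FOC: ∂u_i/∂g_i = α_i − g_i = 0, so g_i* = α_i.
NE contributions = (2.8, 2.2); G = 5.
W^NE = (Σα)·G − ½Σα_i² = 5² − ½·12.68 = 18.66.
Planner sets g_i = Σα_j = 5 for every i, so G^SO = 2·5 = 10.
W^SO = (Σα)·G^SO − ½·2·(Σα)² = (2/2)·5² = 25.
Deadweight loss = W^SO − W^NE = 6.34.

6.34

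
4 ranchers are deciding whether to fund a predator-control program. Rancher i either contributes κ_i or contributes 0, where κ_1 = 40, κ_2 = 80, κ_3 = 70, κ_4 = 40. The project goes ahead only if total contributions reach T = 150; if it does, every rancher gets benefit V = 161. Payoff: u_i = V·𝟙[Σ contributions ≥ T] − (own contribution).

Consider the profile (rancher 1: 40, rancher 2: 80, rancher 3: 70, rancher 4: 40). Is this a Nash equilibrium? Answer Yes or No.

No

Total = 230 ≥ 150: provided.
Rancher 1 (pledges 40, payoff 121): dropping to 0 → total 190, payoff 161. Profitable deviation.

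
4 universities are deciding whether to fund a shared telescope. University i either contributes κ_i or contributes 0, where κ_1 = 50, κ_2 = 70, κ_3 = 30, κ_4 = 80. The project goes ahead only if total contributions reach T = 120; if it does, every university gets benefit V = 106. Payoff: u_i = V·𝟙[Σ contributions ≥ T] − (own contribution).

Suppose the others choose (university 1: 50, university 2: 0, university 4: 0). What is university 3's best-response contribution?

Others' total = 50. Even contributing 30 gives 80 < 120: no benefit either way.
Best response: 0.

0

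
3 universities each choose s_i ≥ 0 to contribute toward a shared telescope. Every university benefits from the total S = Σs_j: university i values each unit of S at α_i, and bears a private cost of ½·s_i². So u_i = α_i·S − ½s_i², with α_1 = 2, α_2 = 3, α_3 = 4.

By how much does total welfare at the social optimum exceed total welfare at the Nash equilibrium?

55

University i's FOC: ∂u_i/∂s_i = α_i − s_i = 0, so s_i* = α_i.
NE contributions = (2, 3, 4); S = 9.
W^NE = (Σα)·S − ½Σα_i² = 9² − ½·29 = 66.5.
Planner sets s_i = Σα_j = 9 for every i, so S^SO = 3·9 = 27.
W^SO = (Σα)·S^SO − ½·3·(Σα)² = (3/2)·9² = 121.5.
Deadweight loss = W^SO − W^NE = 55.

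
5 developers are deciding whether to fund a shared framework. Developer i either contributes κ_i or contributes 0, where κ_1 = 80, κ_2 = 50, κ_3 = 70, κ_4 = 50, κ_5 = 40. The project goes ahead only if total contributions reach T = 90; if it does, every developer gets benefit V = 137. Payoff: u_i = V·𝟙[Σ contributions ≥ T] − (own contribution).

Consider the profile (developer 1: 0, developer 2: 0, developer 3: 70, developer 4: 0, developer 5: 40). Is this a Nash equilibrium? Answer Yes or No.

Yes

Total = 110 ≥ 90: provided.
Developer 1 (pledges 0, payoff 137): pledging 80 → total 190, payoff 57. No gain.
Developer 2 (pledges 0, payoff 137): pledging 50 → total 160, payoff 87. No gain.
Developer 3 (pledges 70, payoff 67): dropping to 0 → total 40, payoff 0. No gain.
Developer 4 (pledges 0, payoff 137): pledging 50 → total 160, payoff 87. No gain.
Developer 5 (pledges 40, payoff 97): dropping to 0 → total 70, payoff 0. No gain.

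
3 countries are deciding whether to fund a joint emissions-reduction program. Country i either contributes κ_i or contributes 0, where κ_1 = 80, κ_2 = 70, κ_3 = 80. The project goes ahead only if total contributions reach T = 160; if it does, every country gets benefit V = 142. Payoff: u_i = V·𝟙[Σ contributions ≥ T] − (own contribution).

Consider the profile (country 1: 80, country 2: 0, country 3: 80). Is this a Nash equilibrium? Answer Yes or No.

Yes

Total = 160 ≥ 160: provided.
Country 1 (pledges 80, payoff 62): dropping to 0 → total 80, payoff 0. No gain.
Country 2 (pledges 0, payoff 142): pledging 70 → total 230, payoff 72. No gain.
Country 3 (pledges 80, payoff 62): dropping to 0 → total 80, payoff 0. No gain.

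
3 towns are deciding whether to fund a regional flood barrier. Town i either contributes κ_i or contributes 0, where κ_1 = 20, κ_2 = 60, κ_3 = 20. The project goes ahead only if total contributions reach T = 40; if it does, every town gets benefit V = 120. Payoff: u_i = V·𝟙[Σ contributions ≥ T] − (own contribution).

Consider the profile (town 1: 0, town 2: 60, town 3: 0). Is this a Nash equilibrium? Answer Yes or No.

Total = 60 ≥ 40: provided.
Town 1 (pledges 0, payoff 120): pledging 20 → total 80, payoff 100. No gain.
Town 2 (pledges 60, payoff 60): dropping to 0 → total 0, payoff 0. No gain.
Town 3 (pledges 0, payoff 120): pledging 20 → total 80, payoff 100. No gain.

Yes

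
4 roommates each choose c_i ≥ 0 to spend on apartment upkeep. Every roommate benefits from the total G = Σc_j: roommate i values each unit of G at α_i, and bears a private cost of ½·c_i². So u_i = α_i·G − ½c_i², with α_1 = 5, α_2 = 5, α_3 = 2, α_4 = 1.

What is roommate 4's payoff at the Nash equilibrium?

Roommate i's FOC: ∂u_i/∂c_i = α_i − c_i = 0, so c_i* = α_i.
NE contributions = (5, 5, 2, 1); G = 13.
u_4 = α_4·G − ½·(c_4)² = 1·13 − ½·1² = 12.5.

12.5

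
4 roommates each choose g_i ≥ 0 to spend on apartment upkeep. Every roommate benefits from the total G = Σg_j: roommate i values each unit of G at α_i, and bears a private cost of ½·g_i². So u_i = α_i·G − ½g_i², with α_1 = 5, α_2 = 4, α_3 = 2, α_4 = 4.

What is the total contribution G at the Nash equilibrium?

15

Roommate i's FOC: ∂u_i/∂g_i = α_i − g_i = 0, so g_i* = α_i.
NE contributions = (5, 4, 2, 4); G = 15.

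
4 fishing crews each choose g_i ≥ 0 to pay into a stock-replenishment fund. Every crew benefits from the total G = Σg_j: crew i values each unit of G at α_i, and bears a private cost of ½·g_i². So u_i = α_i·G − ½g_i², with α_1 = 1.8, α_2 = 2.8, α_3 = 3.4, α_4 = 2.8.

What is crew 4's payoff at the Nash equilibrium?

26.32

Crew i's FOC: ∂u_i/∂g_i = α_i − g_i = 0, so g_i* = α_i.
NE contributions = (1.8, 2.8, 3.4, 2.8); G = 10.8.
u_4 = α_4·G − ½·(g_4)² = 2.8·10.8 − ½·2.8² = 26.32.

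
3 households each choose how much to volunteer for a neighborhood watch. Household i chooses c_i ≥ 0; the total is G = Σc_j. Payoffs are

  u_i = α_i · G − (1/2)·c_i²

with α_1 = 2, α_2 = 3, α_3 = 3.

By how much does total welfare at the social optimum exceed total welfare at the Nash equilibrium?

43

Household i's FOC: ∂u_i/∂c_i = α_i − c_i = 0, so c_i* = α_i.
NE contributions = (2, 3, 3); G = 8.
W^NE = (Σα)·G − ½Σα_i² = 8² − ½·22 = 53.
Planner sets c_i = Σα_j = 8 for every i, so G^SO = 3·8 = 24.
W^SO = (Σα)·G^SO − ½·3·(Σα)² = (3/2)·8² = 96.
Deadweight loss = W^SO − W^NE = 43.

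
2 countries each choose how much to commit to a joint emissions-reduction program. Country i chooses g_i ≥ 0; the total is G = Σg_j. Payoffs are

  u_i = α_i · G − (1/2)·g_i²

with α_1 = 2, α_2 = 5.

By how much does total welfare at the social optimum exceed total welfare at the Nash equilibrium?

Country i's FOC: ∂u_i/∂g_i = α_i − g_i = 0, so g_i* = α_i.
NE contributions = (2, 5); G = 7.
W^NE = (Σα)·G − ½Σα_i² = 7² − ½·29 = 34.5.
Planner sets g_i = Σα_j = 7 for every i, so G^SO = 2·7 = 14.
W^SO = (Σα)·G^SO − ½·2·(Σα)² = (2/2)·7² = 49.
Deadweight loss = W^SO − W^NE = 14.5.

14.5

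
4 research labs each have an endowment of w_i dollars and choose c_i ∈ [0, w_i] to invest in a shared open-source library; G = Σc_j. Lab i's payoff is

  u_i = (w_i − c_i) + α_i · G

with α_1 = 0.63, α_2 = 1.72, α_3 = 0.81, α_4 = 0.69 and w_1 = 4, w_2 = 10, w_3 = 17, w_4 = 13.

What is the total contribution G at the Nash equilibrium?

10

∂u_i/∂c_i = α_i − 1, so lab i contributes w_i if α_i > 1, else 0.
α_i > 1 for i ∈ {2}; NE contributions (0, 10, 0, 0), G = 10.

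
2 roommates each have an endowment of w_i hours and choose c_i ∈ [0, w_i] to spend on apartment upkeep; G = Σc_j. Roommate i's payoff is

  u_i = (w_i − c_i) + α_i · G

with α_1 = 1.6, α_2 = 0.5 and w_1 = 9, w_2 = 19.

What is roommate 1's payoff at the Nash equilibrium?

∂u_i/∂c_i = α_i − 1, so roommate i contributes w_i if α_i > 1, else 0.
α_i > 1 for i ∈ {1}; NE contributions (9, 0), G = 9.
u_1 = (9 − 9) + 1.6·9 = 14.4.

14.4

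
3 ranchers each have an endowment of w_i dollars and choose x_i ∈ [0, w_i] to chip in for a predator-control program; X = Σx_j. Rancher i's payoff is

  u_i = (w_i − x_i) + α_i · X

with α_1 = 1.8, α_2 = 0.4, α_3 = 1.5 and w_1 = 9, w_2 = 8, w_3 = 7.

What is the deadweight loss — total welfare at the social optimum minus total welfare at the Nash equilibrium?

21.6

∂u_i/∂x_i = α_i − 1, so rancher i contributes w_i if α_i > 1, else 0.
α_i > 1 for i ∈ {1, 3}; NE contributions (9, 0, 7), X = 16.
W^NE = Σw_i − X^NE + (Σα_i)·X^NE = 24 + 2.7·16 = 67.2.
Planner: ∂(Σu_j)/∂x_i = Σα_j − 1 = 2.7 > 0, so everyone contributes w_i; X^SO = 24, W^SO = 24 + 2.7·24 = 88.8.
Deadweight loss = 21.6.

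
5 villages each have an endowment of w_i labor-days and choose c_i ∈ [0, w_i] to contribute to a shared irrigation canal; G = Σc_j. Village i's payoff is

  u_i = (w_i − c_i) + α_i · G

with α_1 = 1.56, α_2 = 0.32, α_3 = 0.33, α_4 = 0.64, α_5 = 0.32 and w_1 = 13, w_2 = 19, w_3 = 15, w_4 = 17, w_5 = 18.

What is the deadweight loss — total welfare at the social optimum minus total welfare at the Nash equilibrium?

149.73

∂u_i/∂c_i = α_i − 1, so village i contributes w_i if α_i > 1, else 0.
α_i > 1 for i ∈ {1}; NE contributions (13, 0, 0, 0, 0), G = 13.
W^NE = Σw_i − G^NE + (Σα_i)·G^NE = 82 + 2.17·13 = 110.21.
Planner: ∂(Σu_j)/∂c_i = Σα_j − 1 = 2.17 > 0, so everyone contributes w_i; G^SO = 82, W^SO = 82 + 2.17·82 = 259.94.
Deadweight loss = 149.73.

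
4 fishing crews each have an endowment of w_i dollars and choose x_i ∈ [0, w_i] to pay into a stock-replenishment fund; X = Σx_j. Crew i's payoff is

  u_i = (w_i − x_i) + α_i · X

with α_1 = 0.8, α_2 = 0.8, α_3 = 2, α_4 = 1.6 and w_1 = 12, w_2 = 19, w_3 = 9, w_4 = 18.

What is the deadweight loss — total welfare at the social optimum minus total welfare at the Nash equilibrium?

∂u_i/∂x_i = α_i − 1, so crew i contributes w_i if α_i > 1, else 0.
α_i > 1 for i ∈ {3, 4}; NE contributions (0, 0, 9, 18), X = 27.
W^NE = Σw_i − X^NE + (Σα_i)·X^NE = 58 + 4.2·27 = 171.4.
Planner: ∂(Σu_j)/∂x_i = Σα_j − 1 = 4.2 > 0, so everyone contributes w_i; X^SO = 58, W^SO = 58 + 4.2·58 = 301.6.
Deadweight loss = 130.2.

130.2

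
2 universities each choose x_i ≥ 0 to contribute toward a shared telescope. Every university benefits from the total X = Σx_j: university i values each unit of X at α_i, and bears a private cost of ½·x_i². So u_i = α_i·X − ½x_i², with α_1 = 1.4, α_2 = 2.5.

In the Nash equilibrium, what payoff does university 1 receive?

University i's FOC: ∂u_i/∂x_i = α_i − x_i = 0, so x_i* = α_i.
NE contributions = (1.4, 2.5); X = 3.9.
u_1 = α_1·X − ½·(x_1)² = 1.4·3.9 − ½·1.4² = 4.48.

4.48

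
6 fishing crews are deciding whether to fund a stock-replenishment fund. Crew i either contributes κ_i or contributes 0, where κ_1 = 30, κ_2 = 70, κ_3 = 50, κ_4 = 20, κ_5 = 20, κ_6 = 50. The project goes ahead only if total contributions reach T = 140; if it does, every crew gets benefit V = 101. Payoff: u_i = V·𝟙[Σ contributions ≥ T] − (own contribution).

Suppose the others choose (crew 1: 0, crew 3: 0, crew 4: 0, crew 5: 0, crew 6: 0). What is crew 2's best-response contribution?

Others' total = 0. Even contributing 70 gives 70 < 140: no benefit either way.
Best response: 0.

0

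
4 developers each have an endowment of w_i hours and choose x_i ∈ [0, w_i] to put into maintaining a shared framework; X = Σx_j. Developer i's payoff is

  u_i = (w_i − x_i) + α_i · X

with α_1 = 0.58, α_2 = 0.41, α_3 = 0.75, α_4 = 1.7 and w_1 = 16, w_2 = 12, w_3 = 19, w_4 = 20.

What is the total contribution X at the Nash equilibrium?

∂u_i/∂x_i = α_i − 1, so developer i contributes w_i if α_i > 1, else 0.
α_i > 1 for i ∈ {4}; NE contributions (0, 0, 0, 20), X = 20.

20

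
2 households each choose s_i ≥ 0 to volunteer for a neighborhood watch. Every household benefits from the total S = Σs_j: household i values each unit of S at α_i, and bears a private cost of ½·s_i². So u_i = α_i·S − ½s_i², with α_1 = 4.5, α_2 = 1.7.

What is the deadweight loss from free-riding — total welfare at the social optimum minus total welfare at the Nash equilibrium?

Household i's FOC: ∂u_i/∂s_i = α_i − s_i = 0, so s_i* = α_i.
NE contributions = (4.5, 1.7); S = 6.2.
W^NE = (Σα)·S − ½Σα_i² = 6.2² − ½·23.14 = 26.87.
Planner sets s_i = Σα_j = 6.2 for every i, so S^SO = 2·6.2 = 12.4.
W^SO = (Σα)·S^SO − ½·2·(Σα)² = (2/2)·6.2² = 38.44.
Deadweight loss = W^SO − W^NE = 11.57.

11.57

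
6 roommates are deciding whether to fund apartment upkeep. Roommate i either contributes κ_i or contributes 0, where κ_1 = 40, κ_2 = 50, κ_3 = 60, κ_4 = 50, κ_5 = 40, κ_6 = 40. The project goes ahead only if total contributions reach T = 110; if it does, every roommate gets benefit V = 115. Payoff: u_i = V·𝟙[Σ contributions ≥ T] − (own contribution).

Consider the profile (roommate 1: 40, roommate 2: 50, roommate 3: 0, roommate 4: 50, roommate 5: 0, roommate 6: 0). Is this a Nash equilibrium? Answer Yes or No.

Yes

Total = 140 ≥ 110: provided.
Roommate 1 (pledges 40, payoff 75): dropping to 0 → total 100, payoff 0. No gain.
Roommate 2 (pledges 50, payoff 65): dropping to 0 → total 90, payoff 0. No gain.
Roommate 3 (pledges 0, payoff 115): pledging 60 → total 200, payoff 55. No gain.
Roommate 4 (pledges 50, payoff 65): dropping to 0 → total 90, payoff 0. No gain.
Roommate 5 (pledges 0, payoff 115): pledging 40 → total 180, payoff 75. No gain.
Roommate 6 (pledges 0, payoff 115): pledging 40 → total 180, payoff 75. No gain.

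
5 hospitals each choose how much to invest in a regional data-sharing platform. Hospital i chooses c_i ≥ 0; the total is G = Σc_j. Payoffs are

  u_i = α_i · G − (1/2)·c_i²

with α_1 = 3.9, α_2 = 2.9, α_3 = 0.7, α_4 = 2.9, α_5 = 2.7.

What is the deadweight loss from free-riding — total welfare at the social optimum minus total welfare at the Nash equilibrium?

Hospital i's FOC: ∂u_i/∂c_i = α_i − c_i = 0, so c_i* = α_i.
NE contributions = (3.9, 2.9, 0.7, 2.9, 2.7); G = 13.1.
W^NE = (Σα)·G − ½Σα_i² = 13.1² − ½·39.81 = 151.705.
Planner sets c_i = Σα_j = 13.1 for every i, so G^SO = 5·13.1 = 65.5.
W^SO = (Σα)·G^SO − ½·5·(Σα)² = (5/2)·13.1² = 429.025.
Deadweight loss = W^SO − W^NE = 277.32.

277.32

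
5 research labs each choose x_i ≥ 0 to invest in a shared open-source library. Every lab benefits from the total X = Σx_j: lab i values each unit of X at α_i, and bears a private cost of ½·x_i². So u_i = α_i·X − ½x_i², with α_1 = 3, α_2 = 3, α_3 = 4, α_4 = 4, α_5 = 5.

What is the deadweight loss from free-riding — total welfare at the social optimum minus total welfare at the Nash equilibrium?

Lab i's FOC: ∂u_i/∂x_i = α_i − x_i = 0, so x_i* = α_i.
NE contributions = (3, 3, 4, 4, 5); X = 19.
W^NE = (Σα)·X − ½Σα_i² = 19² − ½·75 = 323.5.
Planner sets x_i = Σα_j = 19 for every i, so X^SO = 5·19 = 95.
W^SO = (Σα)·X^SO − ½·5·(Σα)² = (5/2)·19² = 902.5.
Deadweight loss = W^SO − W^NE = 579.

579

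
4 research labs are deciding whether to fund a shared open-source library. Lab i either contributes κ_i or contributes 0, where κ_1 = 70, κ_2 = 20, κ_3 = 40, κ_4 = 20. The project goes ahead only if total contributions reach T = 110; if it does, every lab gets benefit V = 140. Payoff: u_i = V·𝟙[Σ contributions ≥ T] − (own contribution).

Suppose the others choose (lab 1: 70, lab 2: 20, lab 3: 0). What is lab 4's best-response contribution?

20

Others' total = 90. Contributing 20 brings total to 110 ≥ 110: gain V − κ_4 = 120.
Best response: 20.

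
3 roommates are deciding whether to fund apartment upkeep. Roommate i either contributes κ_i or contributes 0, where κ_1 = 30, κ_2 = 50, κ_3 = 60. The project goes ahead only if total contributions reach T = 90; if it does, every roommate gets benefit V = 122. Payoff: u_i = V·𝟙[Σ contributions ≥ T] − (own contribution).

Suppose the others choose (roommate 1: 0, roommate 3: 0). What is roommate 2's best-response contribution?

Others' total = 0. Even contributing 50 gives 50 < 90: no benefit either way.
Best response: 0.

0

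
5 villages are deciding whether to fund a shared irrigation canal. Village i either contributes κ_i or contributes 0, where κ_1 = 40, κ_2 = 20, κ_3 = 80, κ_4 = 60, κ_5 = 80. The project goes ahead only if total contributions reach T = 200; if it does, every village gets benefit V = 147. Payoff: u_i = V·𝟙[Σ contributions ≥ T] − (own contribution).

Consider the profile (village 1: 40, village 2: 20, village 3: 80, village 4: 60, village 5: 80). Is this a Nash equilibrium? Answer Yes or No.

No

Total = 280 ≥ 200: provided.
Village 1 (pledges 40, payoff 107): dropping to 0 → total 240, payoff 147. Profitable deviation.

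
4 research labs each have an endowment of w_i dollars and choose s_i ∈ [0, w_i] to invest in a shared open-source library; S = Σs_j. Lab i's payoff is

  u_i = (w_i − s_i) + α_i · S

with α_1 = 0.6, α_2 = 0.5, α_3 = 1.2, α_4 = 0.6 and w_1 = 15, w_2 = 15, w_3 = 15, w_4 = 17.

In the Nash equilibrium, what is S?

15

∂u_i/∂s_i = α_i − 1, so lab i contributes w_i if α_i > 1, else 0.
α_i > 1 for i ∈ {3}; NE contributions (0, 0, 15, 0), S = 15.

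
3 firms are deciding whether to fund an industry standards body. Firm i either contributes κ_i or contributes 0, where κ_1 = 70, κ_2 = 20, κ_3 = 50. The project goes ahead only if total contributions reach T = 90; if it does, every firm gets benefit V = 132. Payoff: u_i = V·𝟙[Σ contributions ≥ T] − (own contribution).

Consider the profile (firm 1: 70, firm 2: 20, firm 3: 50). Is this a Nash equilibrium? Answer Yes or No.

Total = 140 ≥ 90: provided.
Firm 1 (pledges 70, payoff 62): dropping to 0 → total 70, payoff 0. No gain.
Firm 2 (pledges 20, payoff 112): dropping to 0 → total 120, payoff 132. Profitable deviation.

No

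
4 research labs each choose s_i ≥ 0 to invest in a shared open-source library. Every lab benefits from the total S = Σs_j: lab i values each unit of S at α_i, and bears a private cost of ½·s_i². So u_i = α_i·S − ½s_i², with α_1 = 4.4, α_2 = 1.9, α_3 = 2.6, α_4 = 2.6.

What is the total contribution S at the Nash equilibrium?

11.5

Lab i's FOC: ∂u_i/∂s_i = α_i − s_i = 0, so s_i* = α_i.
NE contributions = (4.4, 1.9, 2.6, 2.6); S = 11.5.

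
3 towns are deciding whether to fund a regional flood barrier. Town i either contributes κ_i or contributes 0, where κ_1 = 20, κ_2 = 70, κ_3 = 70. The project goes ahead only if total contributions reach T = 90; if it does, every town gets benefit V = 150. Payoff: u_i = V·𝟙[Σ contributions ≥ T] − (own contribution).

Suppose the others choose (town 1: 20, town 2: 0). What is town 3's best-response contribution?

Others' total = 20. Contributing 70 brings total to 90 ≥ 90: gain V − κ_3 = 80.
Best response: 70.

70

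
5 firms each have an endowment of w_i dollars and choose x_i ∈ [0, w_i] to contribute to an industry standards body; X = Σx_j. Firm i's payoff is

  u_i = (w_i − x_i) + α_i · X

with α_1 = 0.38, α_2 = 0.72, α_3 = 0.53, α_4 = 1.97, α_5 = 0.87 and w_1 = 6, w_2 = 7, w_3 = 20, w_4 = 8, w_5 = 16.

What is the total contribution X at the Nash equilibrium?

8

∂u_i/∂x_i = α_i − 1, so firm i contributes w_i if α_i > 1, else 0.
α_i > 1 for i ∈ {4}; NE contributions (0, 0, 0, 8, 0), X = 8.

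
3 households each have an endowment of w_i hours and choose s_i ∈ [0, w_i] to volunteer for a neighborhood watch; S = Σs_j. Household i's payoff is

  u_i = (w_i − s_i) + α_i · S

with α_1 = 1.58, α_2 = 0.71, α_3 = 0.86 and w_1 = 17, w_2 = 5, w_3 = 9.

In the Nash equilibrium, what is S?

∂u_i/∂s_i = α_i − 1, so household i contributes w_i if α_i > 1, else 0.
α_i > 1 for i ∈ {1}; NE contributions (17, 0, 0), S = 17.

17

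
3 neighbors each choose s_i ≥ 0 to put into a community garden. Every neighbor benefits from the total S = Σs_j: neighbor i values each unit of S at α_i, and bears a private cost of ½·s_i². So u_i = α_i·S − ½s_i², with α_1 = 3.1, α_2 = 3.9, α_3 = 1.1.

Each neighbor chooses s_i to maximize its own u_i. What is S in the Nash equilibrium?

8.1

Neighbor i's FOC: ∂u_i/∂s_i = α_i − s_i = 0, so s_i* = α_i.
NE contributions = (3.1, 3.9, 1.1); S = 8.1.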